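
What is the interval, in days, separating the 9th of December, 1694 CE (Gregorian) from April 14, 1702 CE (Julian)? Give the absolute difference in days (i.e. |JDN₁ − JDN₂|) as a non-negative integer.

First date → JDN 2340124; second date → JDN 2342817.
The interval is |2340124 − 2342817| = 2693 days.

2693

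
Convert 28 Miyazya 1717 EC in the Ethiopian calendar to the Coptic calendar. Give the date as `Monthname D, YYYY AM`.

Both dates share Julian Day Number 2351227; in the Coptic calendar that is 28 Parmouti 1441 AM.

Parmouti 28, 1441 AM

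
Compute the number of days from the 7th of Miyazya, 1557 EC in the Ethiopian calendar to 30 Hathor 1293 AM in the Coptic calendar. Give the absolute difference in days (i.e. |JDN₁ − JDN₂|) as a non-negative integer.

First date → JDN 2292766; second date → JDN 2297022.
The interval is |2292766 − 2297022| = 4256 days.

4256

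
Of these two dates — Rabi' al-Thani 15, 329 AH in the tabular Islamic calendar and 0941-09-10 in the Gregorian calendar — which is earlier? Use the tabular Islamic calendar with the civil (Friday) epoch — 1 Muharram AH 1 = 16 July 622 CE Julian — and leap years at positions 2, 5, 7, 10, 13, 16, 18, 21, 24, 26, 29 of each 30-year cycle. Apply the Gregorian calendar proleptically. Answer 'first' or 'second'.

first

First date → JDN 2064775; second date → JDN 2065006.
JDN 2064775 < JDN 2065006, so the first date is earlier.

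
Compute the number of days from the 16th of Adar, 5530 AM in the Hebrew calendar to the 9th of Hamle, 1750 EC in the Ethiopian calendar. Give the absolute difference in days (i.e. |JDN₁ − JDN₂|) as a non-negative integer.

4260

JDN of the first date = 2367611.
JDN of the second date = 2363351.
|2363351 − 2367611| = 4260.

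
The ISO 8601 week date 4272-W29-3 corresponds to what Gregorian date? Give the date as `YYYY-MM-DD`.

4272-07-17

ISO week 1 of 4272 is the week containing the first Thursday of 4272.
Week 29, day 3 (Wednesday) lands on 4272-07-17.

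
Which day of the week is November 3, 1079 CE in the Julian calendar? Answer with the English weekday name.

Sunday

This is JDN 2115469 (9 November 1079 Gregorian).
2115469 ≡ 6 (mod 7); counting from Monday = 0 gives Sunday.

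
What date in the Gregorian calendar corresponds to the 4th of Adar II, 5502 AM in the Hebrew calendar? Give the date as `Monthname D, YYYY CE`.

Julian Day Number of the source date = 2357381.
Converting JDN 2357381 to the Gregorian calendar gives 10 March 1742 CE.

March 10, 1742 CE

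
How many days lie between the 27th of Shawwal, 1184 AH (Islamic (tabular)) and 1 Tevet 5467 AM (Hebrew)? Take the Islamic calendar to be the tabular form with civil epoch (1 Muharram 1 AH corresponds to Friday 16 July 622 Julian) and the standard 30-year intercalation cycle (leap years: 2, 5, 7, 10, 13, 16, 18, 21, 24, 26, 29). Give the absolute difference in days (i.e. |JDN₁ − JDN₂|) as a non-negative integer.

JDN of the first date = 2367948.
JDN of the second date = 2344503.
|2344503 − 2367948| = 23445.

23445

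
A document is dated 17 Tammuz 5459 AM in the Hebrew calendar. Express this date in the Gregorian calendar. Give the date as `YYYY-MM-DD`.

1699-07-14

Julian Day Number of the source date = 2341802.
Converting JDN 2341802 to the Gregorian calendar gives 14 July 1699 CE.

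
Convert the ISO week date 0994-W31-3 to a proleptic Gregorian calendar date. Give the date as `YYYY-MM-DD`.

ISO week 1 of 994 is the week containing the first Thursday of 994.
Week 31, day 3 (Wednesday) lands on 0994-07-30.

0994-07-30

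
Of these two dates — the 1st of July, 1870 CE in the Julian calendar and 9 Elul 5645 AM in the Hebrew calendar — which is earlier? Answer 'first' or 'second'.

First date → JDN 2404257; second date → JDN 2409774.
JDN 2404257 < JDN 2409774, so the first date is earlier.

first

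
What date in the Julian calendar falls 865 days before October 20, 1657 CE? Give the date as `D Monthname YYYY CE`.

8 June 1655 CE

Counting 865 days back from JDN 2326570 reaches JDN 2325705, which is 8 June 1655 CE.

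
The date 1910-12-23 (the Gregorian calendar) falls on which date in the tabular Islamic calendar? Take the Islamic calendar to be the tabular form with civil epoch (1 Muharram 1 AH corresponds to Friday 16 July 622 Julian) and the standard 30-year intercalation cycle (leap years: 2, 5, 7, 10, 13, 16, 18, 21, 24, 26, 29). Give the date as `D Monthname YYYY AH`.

Julian Day Number of the source date = 2419029.
Converting JDN 2419029 to the tabular Islamic calendar gives 20 Dhu al-Hijjah 1328 AH.

20 Dhu al-Hijjah 1328 AH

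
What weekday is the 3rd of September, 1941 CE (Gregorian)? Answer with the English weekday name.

JDN 2430241 mod 7 = 2, and JDN 0 was a Monday, so this is a Wednesday.

Wednesday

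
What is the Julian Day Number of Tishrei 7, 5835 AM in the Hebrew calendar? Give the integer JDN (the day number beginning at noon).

2478844

In the Gregorian calendar the same day is 28 September 2074.
JDN 2451545 is 1 January 2000 CE (Gregorian); the target day is +27299 days from there, so JDN = 2478844.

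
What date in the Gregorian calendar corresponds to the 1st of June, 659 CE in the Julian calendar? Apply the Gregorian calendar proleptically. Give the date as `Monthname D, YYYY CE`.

June 4, 659 CE

For dates in this range the Gregorian date is 3 days ahead of the Julian.
1 June 659 Julian + 3 days → 4 June 659 Gregorian.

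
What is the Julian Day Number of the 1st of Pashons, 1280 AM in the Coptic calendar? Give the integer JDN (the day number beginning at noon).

2292425

Equivalently 6 May 1564 (proleptic Gregorian).
JDN 2400001 is 17 November 1858 CE (Gregorian), MJD 0; the target day is −107576 days from there, so JDN = 2292425.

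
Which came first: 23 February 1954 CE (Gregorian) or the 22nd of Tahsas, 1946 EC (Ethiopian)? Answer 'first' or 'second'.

First date → JDN 2434797; second date → JDN 2434743.
JDN 2434743 < JDN 2434797, so the second date is earlier.

second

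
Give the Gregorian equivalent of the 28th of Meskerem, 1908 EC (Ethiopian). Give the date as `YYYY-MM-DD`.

Julian Day Number of the source date = 2420780.
Converting JDN 2420780 to the Gregorian calendar gives 9 October 1915 CE.

1915-10-09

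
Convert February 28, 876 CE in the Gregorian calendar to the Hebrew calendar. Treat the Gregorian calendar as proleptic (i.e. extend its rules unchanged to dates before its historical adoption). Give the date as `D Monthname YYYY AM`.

26 Adar I 4636 AM

Julian Day Number of the source date = 2041071.
Converting JDN 2041071 to the Hebrew calendar gives 26 Adar I 4636 AM.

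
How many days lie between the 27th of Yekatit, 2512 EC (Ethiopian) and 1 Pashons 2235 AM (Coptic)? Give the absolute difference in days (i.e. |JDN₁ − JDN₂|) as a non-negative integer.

302

JDN of the first date = 2641540.
JDN of the second date = 2641238.
|2641238 − 2641540| = 302.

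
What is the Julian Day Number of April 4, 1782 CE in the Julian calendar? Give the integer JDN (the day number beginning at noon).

2372027

In the Gregorian calendar the same day is 15 April 1782.
JDN 2451545 is 1 January 2000 CE (Gregorian); the target day is −79518 days from there, so JDN = 2372027.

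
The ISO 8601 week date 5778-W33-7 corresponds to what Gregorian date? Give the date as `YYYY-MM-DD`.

5778-08-16

ISO week 1 of 5778 is the week containing the first Thursday of 5778.
Week 33, day 7 (Sunday) lands on 5778-08-16.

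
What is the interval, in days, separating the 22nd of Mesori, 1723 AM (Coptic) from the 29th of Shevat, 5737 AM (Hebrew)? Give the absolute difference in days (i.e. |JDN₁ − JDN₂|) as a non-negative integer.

11149

First date → JDN 2454341; second date → JDN 2443192.
The interval is |2454341 − 2443192| = 11149 days.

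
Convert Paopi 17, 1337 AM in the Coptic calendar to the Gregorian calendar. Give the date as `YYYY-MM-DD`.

Julian Day Number of the source date = 2313050.
Converting JDN 2313050 to the Gregorian calendar gives 24 October 1620 CE.

1620-10-24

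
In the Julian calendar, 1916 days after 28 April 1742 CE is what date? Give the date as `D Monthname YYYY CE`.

Counting 1916 days forward from JDN 2357441 reaches JDN 2359357, which is 27 July 1747 CE.

27 July 1747 CE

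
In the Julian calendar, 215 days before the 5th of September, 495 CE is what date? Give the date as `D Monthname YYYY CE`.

2 February 495 CE

JDN of the 5th of September, 495 CE = 1902104.
1902104 − 215 = 1901889.
JDN 1901889 in the Julian calendar is 2 February 495 CE.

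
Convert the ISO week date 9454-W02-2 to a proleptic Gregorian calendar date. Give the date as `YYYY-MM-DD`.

9454-01-10

ISO week 1 of 9454 is the week containing the first Thursday of 9454.
Week 2, day 2 (Tuesday) lands on 9454-01-10.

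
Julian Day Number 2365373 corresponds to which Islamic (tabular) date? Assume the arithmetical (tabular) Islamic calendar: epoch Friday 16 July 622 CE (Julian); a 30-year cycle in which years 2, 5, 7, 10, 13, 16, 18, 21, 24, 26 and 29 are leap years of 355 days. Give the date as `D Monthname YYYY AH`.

22 Rajab 1177 AH

The Gregorian equivalent of JDN 2365373 is 26 January 1764.
In the tabular Islamic calendar that day is 22 Rajab 1177 AH.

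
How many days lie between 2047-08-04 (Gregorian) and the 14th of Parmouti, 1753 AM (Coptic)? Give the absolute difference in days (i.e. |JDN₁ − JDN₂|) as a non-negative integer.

3756

First date → JDN 2468927; second date → JDN 2465171.
The interval is |2468927 − 2465171| = 3756 days.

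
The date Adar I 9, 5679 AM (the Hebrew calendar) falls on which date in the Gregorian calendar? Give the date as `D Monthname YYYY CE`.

9 February 1919 CE

Julian Day Number of the source date = 2421999.
Converting JDN 2421999 to the Gregorian calendar gives 9 February 1919 CE.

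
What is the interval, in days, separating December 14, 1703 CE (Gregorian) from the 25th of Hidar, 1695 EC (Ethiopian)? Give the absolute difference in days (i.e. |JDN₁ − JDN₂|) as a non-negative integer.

377

JDN of the first date = 2343415.
JDN of the second date = 2343038.
|2343038 − 2343415| = 377.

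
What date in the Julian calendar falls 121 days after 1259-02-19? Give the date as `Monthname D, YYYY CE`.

June 20, 1259 CE

JDN of 1259-02-19 = 2180957.
2180957 + 121 = 2181078.
JDN 2181078 in the Julian calendar is June 20, 1259 CE.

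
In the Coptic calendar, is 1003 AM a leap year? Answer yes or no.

1003 mod 4 = 3; in the Coptic calendar a year is leap when year mod 4 = 3, so it is a leap year.

yes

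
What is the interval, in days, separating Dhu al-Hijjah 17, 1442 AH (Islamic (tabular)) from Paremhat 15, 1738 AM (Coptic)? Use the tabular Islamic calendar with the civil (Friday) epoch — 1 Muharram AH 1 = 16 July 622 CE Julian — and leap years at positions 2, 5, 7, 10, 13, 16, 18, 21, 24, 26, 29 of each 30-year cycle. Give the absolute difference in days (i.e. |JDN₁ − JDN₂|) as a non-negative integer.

240

JDN of the first date = 2459423.
JDN of the second date = 2459663.
|2459663 − 2459423| = 240.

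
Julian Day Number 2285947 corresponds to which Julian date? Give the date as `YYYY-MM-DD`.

1546-08-01

JDN 2285947 is 11 August 1546 in the proleptic Gregorian calendar.
In the Julian calendar that day is 1546-08-01.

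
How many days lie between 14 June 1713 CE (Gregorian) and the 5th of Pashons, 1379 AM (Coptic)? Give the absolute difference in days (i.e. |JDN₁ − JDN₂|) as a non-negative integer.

18297

JDN of the first date = 2346885.
JDN of the second date = 2328588.
|2328588 − 2346885| = 18297.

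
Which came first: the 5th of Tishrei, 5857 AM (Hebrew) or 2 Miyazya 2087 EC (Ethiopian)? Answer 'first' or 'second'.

second

The two dates have Julian Day Numbers 2486873 and 2486343 respectively.
Since 2486343 < 2486873, the second date comes first.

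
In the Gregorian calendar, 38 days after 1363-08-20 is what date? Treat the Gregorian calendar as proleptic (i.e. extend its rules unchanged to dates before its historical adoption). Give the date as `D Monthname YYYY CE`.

27 September 1363 CE

The starting date is JDN 2219117; 2219117 + 38 = 2219155.
JDN 2219155 corresponds to 27 September 1363 CE.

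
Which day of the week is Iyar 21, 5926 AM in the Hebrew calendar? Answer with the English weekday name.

This is JDN 2512316 (21 May 2166 Gregorian).
JDN 2512316 mod 7 = 2, and JDN 0 was a Monday, so this is a Wednesday.

Wednesday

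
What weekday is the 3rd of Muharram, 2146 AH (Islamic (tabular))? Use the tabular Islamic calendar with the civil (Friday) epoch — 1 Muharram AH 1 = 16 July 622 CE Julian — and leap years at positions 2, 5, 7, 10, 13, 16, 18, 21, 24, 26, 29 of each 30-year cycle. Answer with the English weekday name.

Sunday

This is JDN 2708558 (6 September 2703 Gregorian).
JDN 2708558 mod 7 = 6, and JDN 0 was a Monday, so this is a Sunday.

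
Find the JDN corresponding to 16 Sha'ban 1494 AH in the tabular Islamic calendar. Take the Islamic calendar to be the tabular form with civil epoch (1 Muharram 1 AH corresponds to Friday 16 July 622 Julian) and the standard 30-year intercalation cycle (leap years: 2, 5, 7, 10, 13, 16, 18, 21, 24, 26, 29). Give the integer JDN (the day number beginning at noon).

Equivalently 11 September 2071 (Gregorian).
JDN 2451545 is 1 January 2000 CE (Gregorian); the target day is +26186 days from there, so JDN = 2477731.

2477731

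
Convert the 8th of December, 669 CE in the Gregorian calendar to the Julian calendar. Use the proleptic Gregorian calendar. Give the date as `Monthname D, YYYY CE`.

At this point the Julian calendar is 3 days behind the Gregorian.
8 December 669 Gregorian − 3 days → 5 December 669 Julian.

December 5, 669 CE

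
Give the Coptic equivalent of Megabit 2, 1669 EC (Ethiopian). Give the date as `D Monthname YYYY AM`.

2 Paremhat 1393 AM

Both dates share Julian Day Number 2333639; in the Coptic calendar that is 2 Paremhat 1393 AM.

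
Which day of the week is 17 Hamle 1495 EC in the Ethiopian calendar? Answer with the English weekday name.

Tuesday

Equivalently 21 July 1503 Gregorian, JDN 2270220.
Since JDN mod 7 = 1 (0 = Monday), the day is Tuesday.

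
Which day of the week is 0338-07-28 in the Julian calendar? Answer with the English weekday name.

Equivalently 29 July 338 Gregorian, JDN 1844721.
1844721 ≡ 4 (mod 7); counting from Monday = 0 gives Friday.

Friday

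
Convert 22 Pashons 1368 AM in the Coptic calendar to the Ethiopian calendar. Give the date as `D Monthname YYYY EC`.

22 Ginbot 1644 EC

The source date corresponds to 27 May 1652 in the Gregorian calendar (JDN 2324588).
That day falls on 22 Ginbot 1644 EC in the Ethiopian calendar.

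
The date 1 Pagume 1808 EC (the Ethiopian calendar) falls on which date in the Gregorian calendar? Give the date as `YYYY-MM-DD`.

1816-09-05

Both dates share Julian Day Number 2384588; in the Gregorian calendar that is 5 September 1816 CE.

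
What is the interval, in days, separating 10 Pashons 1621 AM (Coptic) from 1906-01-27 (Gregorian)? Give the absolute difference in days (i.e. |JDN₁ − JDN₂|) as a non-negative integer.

JDN of the first date = 2416984.
JDN of the second date = 2417238.
|2417238 − 2416984| = 254.

254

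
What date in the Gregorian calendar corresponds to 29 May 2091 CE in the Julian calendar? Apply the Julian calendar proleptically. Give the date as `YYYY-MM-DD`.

2091-06-11

At this point the Julian calendar is 13 days behind the Gregorian.
29 May 2091 Julian + 13 days → 11 June 2091 Gregorian.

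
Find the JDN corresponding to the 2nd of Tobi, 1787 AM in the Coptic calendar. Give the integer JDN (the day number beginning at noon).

In the Gregorian calendar the same day is 10 January 2071.
JDN 2299161 is 15 October 1582 CE (Gregorian); the target day is +178326 days from there, so JDN = 2477487.

2477487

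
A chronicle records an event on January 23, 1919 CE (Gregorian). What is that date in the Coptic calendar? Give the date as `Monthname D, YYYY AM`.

Both dates share Julian Day Number 2421982; in the Coptic calendar that is 15 Tobi 1635 AM.

Tobi 15, 1635 AM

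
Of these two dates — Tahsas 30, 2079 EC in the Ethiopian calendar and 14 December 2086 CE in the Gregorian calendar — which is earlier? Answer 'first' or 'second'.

The two dates have Julian Day Numbers 2483329 and 2483304 respectively.
Since 2483304 < 2483329, the second date comes first.

second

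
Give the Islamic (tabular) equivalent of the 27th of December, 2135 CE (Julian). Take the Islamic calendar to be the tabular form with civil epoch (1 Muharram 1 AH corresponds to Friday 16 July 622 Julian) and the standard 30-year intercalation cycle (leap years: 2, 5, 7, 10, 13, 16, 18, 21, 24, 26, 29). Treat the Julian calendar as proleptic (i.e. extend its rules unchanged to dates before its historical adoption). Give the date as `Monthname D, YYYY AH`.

Dhu al-Hijjah 5, 1560 AH

Both dates share Julian Day Number 2501227; in the tabular Islamic calendar that is 5 Dhu al-Hijjah 1560 AH.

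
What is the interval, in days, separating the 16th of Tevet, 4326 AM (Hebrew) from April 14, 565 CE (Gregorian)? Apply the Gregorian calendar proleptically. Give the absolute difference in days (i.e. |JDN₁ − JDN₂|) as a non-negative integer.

256

JDN of the first date = 1927782.
JDN of the second date = 1927526.
|1927526 − 1927782| = 256.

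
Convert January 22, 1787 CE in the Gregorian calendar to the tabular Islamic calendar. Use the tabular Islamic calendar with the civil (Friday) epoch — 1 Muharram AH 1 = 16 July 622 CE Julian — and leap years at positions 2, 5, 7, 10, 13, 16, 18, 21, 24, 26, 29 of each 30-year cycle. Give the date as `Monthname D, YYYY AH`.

Julian Day Number of the source date = 2373770.
Converting JDN 2373770 to the tabular Islamic calendar gives 2 Rabi' al-Thani 1201 AH.

Rabi' al-Thani 2, 1201 AH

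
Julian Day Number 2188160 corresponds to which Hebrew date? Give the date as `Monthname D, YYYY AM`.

JDN 2188160 is 16 November 1278 in the proleptic Gregorian calendar.
In the Hebrew calendar that day is Cheshvan 22, 5039 AM.

Cheshvan 22, 5039 AM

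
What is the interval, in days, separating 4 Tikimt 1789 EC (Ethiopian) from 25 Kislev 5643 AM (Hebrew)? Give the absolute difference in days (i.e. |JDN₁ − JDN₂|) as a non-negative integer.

31465

JDN of the first date = 2377321.
JDN of the second date = 2408786.
|2408786 − 2377321| = 31465.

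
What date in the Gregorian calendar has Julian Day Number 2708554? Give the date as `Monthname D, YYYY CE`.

September 2, 2703 CE

Counting from JDN 2299161 = 15 Oct 1582 gives an offset of 409393 days.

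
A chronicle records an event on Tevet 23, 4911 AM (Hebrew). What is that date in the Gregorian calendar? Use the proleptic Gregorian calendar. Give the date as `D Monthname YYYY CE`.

20 January 1151 CE

Both dates share Julian Day Number 2141473; in the Gregorian calendar that is 20 January 1151 CE.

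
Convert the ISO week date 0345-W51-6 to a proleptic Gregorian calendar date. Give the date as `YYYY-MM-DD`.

ISO week 1 of 345 is the week containing the first Thursday of 345.
Week 51, day 6 (Saturday) lands on 0345-12-22.

0345-12-22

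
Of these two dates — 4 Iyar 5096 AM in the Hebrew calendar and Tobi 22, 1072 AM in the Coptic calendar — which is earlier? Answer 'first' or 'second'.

First date → JDN 2209138; second date → JDN 2216354.
JDN 2209138 < JDN 2216354, so the first date is earlier.

first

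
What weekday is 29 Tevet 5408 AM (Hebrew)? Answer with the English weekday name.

Friday

Equivalently 24 January 1648 Gregorian, JDN 2323003.
2323003 ≡ 4 (mod 7); counting from Monday = 0 gives Friday.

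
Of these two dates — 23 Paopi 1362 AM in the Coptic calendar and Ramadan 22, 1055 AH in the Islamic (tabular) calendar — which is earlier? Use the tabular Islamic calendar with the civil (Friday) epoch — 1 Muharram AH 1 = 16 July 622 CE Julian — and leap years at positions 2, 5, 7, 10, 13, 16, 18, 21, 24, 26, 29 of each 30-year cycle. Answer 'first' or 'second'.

The two dates have Julian Day Numbers 2322187 and 2322199 respectively.
Since 2322187 < 2322199, the first date comes first.

first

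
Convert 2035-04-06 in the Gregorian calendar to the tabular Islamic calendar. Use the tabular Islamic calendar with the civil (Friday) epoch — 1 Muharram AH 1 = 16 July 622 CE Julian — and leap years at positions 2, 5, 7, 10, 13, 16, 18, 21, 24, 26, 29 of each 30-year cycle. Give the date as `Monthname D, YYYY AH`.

Julian Day Number of the source date = 2464424.
Converting JDN 2464424 to the tabular Islamic calendar gives 27 Muharram 1457 AH.

Muharram 27, 1457 AH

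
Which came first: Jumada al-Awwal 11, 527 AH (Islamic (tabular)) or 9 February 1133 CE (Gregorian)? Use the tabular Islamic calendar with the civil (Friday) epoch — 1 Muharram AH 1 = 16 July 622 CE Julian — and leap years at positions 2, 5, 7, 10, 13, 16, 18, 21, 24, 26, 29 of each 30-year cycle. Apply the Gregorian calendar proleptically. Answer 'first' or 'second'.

second

Converting both to JDN: 2134965 vs 2134919; the smaller is the second.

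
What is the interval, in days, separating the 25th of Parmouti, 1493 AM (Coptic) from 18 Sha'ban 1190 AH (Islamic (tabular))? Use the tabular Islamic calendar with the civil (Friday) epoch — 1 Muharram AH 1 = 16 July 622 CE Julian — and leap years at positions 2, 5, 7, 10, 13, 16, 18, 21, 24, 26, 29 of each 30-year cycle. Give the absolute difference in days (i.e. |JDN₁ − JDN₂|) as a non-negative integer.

211

JDN of the first date = 2370217.
JDN of the second date = 2370006.
|2370006 − 2370217| = 211.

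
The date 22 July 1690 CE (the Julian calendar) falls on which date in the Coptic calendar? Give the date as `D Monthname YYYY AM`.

28 Epip 1406 AM

The source date corresponds to 1 August 1690 in the Gregorian calendar (JDN 2338533).
That day falls on 28 Epip 1406 AM in the Coptic calendar.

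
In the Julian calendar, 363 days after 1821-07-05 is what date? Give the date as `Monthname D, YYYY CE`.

The starting date is JDN 2386364; 2386364 + 363 = 2386727.
JDN 2386727 corresponds to July 3, 1822 CE.

July 3, 1822 CE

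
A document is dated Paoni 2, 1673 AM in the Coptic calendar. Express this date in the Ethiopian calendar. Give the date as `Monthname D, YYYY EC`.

Sene 2, 1949 EC

Julian Day Number of the source date = 2435999.
Converting JDN 2435999 to the Ethiopian calendar gives 2 Sene 1949 EC.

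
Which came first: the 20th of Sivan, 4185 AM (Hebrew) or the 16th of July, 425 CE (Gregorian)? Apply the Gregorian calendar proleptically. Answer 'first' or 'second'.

First date → JDN 1876433; second date → JDN 1876485.
JDN 1876433 < JDN 1876485, so the first date is earlier.

first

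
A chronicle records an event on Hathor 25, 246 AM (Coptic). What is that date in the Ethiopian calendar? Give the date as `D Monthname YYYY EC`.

Both dates share Julian Day Number 1914600; in the Ethiopian calendar that is 25 Hidar 522 EC.

25 Hidar 522 EC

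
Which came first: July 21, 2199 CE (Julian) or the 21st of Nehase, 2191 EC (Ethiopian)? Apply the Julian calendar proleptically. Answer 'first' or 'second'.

Converting both to JDN: 2524444 vs 2524468; the smaller is the first.

first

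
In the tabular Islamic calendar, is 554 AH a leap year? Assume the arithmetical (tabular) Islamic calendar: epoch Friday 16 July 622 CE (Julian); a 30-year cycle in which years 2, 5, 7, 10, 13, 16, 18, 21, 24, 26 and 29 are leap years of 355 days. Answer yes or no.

Year 554 AH is year 14 of its 30-year cycle; leap positions are 2, 5, 7, 10, 13, 16, 18, 21, 24, 26, 29, so it is a common year (354 days).

no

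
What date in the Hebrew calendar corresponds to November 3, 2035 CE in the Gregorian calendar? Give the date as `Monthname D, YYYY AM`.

Julian Day Number of the source date = 2464635.
Converting JDN 2464635 to the Hebrew calendar gives 1 Cheshvan 5796 AM.

Cheshvan 1, 5796 AM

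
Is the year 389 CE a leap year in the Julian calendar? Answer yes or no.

no

389 mod 4 = 1, so it is a common year in the Julian calendar.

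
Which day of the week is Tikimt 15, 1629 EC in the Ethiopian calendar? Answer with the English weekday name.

In the Gregorian calendar this is 22 October 1636 (JDN 2318892).
JDN 2318892 mod 7 = 2, and JDN 0 was a Monday, so this is a Wednesday.

Wednesday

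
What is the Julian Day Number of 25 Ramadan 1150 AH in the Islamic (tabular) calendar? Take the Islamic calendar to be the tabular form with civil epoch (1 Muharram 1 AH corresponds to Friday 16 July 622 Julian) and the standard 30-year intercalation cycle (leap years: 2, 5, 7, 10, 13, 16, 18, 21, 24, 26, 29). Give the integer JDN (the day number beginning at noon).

2355867

Equivalently 16 January 1738 (Gregorian).
JDN 2299161 is 15 October 1582 CE (Gregorian); the target day is +56706 days from there, so JDN = 2355867.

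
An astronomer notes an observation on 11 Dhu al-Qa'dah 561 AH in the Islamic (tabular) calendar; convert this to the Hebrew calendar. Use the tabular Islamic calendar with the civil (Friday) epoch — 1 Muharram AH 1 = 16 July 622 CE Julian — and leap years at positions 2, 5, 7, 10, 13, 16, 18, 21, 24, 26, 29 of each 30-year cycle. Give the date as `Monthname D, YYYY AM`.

Tishrei 11, 4927 AM

Both dates share Julian Day Number 2147190; in the Hebrew calendar that is 11 Tishrei 4927 AM.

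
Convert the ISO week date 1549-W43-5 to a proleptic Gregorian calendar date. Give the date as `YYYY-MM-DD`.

ISO week 1 of 1549 is the week containing the first Thursday of 1549.
Week 43, day 5 (Friday) lands on 1549-10-28.

1549-10-28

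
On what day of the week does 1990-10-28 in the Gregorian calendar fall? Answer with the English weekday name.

JDN 2448193 mod 7 = 6, and JDN 0 was a Monday, so this is a Sunday.

Sunday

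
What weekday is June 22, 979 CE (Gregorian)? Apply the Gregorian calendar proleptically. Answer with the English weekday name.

JDN 2078805 mod 7 = 1, and JDN 0 was a Monday, so this is a Tuesday.

Tuesday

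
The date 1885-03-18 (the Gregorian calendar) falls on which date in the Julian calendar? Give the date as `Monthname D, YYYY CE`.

The Julian–Gregorian offset here is 12 days (Julian trailing).
18 March 1885 Gregorian − 12 days → 6 March 1885 Julian.

March 6, 1885 CE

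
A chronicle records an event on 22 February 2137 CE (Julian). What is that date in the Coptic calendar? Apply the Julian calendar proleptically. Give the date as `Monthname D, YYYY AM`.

Julian Day Number of the source date = 2501650.
Converting JDN 2501650 to the Coptic calendar gives 28 Meshir 1853 AM.

Meshir 28, 1853 AM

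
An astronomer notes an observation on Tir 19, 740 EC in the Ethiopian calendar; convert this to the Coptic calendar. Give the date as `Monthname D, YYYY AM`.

Tobi 19, 464 AM

Both dates share Julian Day Number 1994279; in the Coptic calendar that is 19 Tobi 464 AM.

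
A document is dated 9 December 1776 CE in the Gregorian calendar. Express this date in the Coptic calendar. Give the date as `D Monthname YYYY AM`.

Both dates share Julian Day Number 2370074; in the Coptic calendar that is 2 Koiak 1493 AM.

2 Koiak 1493 AM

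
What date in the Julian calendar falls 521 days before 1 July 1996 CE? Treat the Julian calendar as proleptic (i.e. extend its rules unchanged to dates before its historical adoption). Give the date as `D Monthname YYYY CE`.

27 January 1995 CE

Counting 521 days back from JDN 2450279 reaches JDN 2449758, which is 27 January 1995 CE.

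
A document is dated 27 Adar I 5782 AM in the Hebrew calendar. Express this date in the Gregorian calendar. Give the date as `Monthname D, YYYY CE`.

February 28, 2022 CE

Julian Day Number of the source date = 2459639.
Converting JDN 2459639 to the Gregorian calendar gives 28 February 2022 CE.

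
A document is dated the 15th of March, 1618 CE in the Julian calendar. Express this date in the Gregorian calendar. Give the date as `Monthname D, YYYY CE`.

March 25, 1618 CE

For dates in this range the Gregorian date is 10 days ahead of the Julian.
15 March 1618 Julian + 10 days → 25 March 1618 Gregorian.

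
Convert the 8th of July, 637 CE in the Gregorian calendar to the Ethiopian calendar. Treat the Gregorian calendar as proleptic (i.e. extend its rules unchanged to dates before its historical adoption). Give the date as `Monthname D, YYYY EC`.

Hamle 11, 629 EC

Julian Day Number of the source date = 1953908.
Converting JDN 1953908 to the Ethiopian calendar gives 11 Hamle 629 EC.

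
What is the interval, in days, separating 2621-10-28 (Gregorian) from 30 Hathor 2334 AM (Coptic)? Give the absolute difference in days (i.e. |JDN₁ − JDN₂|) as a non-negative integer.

First date → JDN 2678661; second date → JDN 2677247.
The interval is |2678661 − 2677247| = 1414 days.

1414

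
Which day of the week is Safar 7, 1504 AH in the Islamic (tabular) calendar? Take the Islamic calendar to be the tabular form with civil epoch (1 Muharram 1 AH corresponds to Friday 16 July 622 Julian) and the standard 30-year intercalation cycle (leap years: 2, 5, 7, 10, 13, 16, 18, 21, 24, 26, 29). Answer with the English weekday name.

This is JDN 2481089 (20 November 2080 Gregorian).
2481089 ≡ 2 (mod 7); counting from Monday = 0 gives Wednesday.

Wednesday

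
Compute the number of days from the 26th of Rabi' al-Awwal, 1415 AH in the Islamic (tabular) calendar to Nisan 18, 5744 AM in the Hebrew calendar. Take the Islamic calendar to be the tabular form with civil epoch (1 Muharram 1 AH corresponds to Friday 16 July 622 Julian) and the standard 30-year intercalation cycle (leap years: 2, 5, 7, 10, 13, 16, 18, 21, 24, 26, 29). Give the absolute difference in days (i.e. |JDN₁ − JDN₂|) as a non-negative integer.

3787

JDN of the first date = 2449598.
JDN of the second date = 2445811.
|2445811 − 2449598| = 3787.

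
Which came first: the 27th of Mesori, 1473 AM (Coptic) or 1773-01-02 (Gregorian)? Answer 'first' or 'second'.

First date → JDN 2363034; second date → JDN 2368637.
JDN 2363034 < JDN 2368637, so the first date is earlier.

first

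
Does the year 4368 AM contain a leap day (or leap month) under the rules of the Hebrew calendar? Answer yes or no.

Hebrew year 4368 is year 17 of its 19-year Metonic cycle; leap years are at positions 3, 6, 8, 11, 14, 17, 19, so it is a leap year (13 months).

yes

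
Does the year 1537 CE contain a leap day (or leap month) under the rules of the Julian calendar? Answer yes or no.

1537 mod 4 = 1, so it is a common year in the Julian calendar.

no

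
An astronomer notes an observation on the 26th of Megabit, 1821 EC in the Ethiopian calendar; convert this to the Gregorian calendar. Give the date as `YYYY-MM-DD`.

1829-04-03

Both dates share Julian Day Number 2389181; in the Gregorian calendar that is 3 April 1829 CE.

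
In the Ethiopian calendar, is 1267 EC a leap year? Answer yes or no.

1267 mod 4 = 3; in the Ethiopian calendar a year is leap when year mod 4 = 3, so it is a leap year.

yes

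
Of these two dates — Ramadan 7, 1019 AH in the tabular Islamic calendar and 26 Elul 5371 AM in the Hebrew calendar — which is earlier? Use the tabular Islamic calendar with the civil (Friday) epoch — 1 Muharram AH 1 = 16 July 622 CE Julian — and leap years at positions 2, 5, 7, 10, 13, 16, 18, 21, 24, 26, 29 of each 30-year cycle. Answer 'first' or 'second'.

first

The two dates have Julian Day Numbers 2309427 and 2309712 respectively.
Since 2309427 < 2309712, the first date comes first.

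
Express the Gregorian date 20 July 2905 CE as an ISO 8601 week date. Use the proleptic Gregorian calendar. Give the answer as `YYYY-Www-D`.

The weekday is Monday (ISO weekday 1).
That Monday belongs to ISO week 30 of ISO year 2905.

2905-W30-1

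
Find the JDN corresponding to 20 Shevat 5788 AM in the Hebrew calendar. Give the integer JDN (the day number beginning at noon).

2461819

Equivalently 17 February 2028 (Gregorian).
JDN 2451545 is 1 January 2000 CE (Gregorian); the target day is +10274 days from there, so JDN = 2461819.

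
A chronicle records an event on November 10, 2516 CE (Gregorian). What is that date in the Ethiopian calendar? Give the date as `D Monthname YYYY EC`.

Both dates share Julian Day Number 2640324; in the Ethiopian calendar that is 27 Tikimt 2509 EC.

27 Tikimt 2509 EC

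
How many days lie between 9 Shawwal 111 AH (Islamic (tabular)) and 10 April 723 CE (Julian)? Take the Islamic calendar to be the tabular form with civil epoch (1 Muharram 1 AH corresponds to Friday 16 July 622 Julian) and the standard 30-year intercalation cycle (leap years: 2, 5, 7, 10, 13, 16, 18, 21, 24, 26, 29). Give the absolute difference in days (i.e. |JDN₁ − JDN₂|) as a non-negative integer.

JDN of the first date = 1987694.
JDN of the second date = 1985233.
|1985233 − 1987694| = 2461.

2461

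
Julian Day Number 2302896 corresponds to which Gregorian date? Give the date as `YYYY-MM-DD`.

1593-01-05

JDN 2451545 is 1 Jan 2000; 2302896 is −148649 days from there.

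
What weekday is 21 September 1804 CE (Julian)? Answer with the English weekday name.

Wednesday

This is JDN 2380233 (3 October 1804 Gregorian).
Since JDN mod 7 = 2 (0 = Monday), the day is Wednesday.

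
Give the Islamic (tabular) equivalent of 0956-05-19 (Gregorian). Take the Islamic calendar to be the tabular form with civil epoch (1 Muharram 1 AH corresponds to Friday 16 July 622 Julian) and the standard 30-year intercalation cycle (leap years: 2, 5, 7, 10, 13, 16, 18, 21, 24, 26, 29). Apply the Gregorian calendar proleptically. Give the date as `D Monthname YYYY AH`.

30 Muharram 345 AH

Both dates share Julian Day Number 2070371; in the tabular Islamic calendar that is 30 Muharram 345 AH.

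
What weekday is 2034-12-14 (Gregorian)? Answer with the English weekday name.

JDN 2464311 mod 7 = 3, and JDN 0 was a Monday, so this is a Thursday.

Thursday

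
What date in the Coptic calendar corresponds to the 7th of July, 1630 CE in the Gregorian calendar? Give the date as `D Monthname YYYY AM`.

3 Epip 1346 AM

Julian Day Number of the source date = 2316593.
Converting JDN 2316593 to the Coptic calendar gives 3 Epip 1346 AM.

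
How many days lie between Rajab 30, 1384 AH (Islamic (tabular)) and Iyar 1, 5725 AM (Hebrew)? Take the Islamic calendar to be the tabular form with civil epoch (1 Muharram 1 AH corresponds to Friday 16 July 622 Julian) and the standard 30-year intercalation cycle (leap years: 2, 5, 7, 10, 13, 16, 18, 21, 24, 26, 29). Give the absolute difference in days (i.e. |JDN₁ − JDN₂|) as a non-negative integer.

149

JDN of the first date = 2438735.
JDN of the second date = 2438884.
|2438884 − 2438735| = 149.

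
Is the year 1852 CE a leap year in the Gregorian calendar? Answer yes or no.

yes

1852 is divisible by 4 and not by 100, so it is a leap year.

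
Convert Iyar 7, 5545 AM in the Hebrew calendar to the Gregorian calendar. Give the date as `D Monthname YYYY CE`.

17 April 1785 CE

Julian Day Number of the source date = 2373125.
Converting JDN 2373125 to the Gregorian calendar gives 17 April 1785 CE.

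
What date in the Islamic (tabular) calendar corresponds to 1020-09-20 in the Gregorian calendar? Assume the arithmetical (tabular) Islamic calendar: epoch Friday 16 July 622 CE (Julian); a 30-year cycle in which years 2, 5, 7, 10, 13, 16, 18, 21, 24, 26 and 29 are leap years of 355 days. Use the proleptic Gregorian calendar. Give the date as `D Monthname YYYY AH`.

23 Jumada al-Awwal 411 AH

Both dates share Julian Day Number 2093870; in the tabular Islamic calendar that is 23 Jumada al-Awwal 411 AH.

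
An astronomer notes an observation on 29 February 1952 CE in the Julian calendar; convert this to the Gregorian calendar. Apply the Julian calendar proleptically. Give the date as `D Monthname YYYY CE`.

13 March 1952 CE

The Julian–Gregorian offset here is 13 days (Julian trailing).
29 February 1952 Julian + 13 days → 13 March 1952 Gregorian.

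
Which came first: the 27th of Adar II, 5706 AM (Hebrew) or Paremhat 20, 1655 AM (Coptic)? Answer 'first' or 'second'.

second

First date → JDN 2431910; second date → JDN 2429352.
JDN 2429352 < JDN 2431910, so the second date is earlier.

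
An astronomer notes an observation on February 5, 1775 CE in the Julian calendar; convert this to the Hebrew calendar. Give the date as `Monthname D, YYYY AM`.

Adar I 16, 5535 AM

Julian Day Number of the source date = 2369412.
Converting JDN 2369412 to the Hebrew calendar gives 16 Adar I 5535 AM.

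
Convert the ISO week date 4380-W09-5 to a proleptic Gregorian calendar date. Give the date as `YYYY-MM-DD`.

4380-02-29

ISO week 1 of 4380 is the week containing the first Thursday of 4380.
Week 9, day 5 (Friday) lands on 4380-02-29.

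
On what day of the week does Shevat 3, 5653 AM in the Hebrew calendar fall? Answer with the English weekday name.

In the Gregorian calendar this is 20 January 1893 (JDN 2412484).
2412484 ≡ 4 (mod 7); counting from Monday = 0 gives Friday.

Friday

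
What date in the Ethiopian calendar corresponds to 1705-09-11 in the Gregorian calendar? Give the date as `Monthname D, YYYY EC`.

Meskerem 3, 1698 EC

Both dates share Julian Day Number 2344052; in the Ethiopian calendar that is 3 Meskerem 1698 EC.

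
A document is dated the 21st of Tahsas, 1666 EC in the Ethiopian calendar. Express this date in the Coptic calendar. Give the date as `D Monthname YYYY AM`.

Julian Day Number of the source date = 2332472.
Converting JDN 2332472 to the Coptic calendar gives 21 Koiak 1390 AM.

21 Koiak 1390 AM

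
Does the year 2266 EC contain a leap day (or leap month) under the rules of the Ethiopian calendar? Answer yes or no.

2266 mod 4 = 2; in the Ethiopian calendar a year is leap when year mod 4 = 3, so it is a common year.

no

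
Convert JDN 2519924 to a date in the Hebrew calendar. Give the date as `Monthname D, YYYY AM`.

The Gregorian equivalent of JDN 2519924 is 20 March 2187.
In the Hebrew calendar that day is Adar II 9, 5947 AM.

Adar II 9, 5947 AM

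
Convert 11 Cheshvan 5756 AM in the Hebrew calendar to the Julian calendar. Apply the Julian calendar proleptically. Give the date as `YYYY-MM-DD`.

Julian Day Number of the source date = 2450026.
Converting JDN 2450026 to the Julian calendar gives 22 October 1995 CE.

1995-10-22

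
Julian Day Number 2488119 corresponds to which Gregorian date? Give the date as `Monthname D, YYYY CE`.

JDN 2451545 is 1 Jan 2000; 2488119 is +36574 days from there.

February 19, 2100 CE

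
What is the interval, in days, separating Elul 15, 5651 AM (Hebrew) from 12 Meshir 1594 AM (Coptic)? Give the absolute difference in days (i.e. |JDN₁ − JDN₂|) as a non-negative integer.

4960

First date → JDN 2411994; second date → JDN 2407034.
The interval is |2411994 − 2407034| = 4960 days.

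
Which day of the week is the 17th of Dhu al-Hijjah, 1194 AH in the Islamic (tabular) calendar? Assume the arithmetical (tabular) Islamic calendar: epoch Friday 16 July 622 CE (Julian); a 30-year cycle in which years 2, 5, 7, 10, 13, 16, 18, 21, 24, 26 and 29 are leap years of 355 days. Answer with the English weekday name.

Thursday

Equivalently 14 December 1780 Gregorian, JDN 2371540.
JDN 2371540 mod 7 = 3, and JDN 0 was a Monday, so this is a Thursday.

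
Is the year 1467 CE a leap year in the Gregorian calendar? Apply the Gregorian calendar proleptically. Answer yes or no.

1467 is not divisible by 4, so it is a common year.

no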